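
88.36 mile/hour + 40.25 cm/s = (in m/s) 39.9. Check: 1 mile/hour = 0.44704 m/s, so 88.36 mile/hour = 88.36 * 0.44704 = 39.500454 m/s. 1 cm/s = 0.01 m/s, so 40.25 cm/s = 40.25 * 0.01 = 0.4025 m/s. Sum: 39.500454 + 0.4025 = 39.902954 m/s. Result: 39.902954 m/s ≈ 39.9 m/s (4 s.f.).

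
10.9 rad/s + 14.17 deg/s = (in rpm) 10.9 rad/s is already in rad/s. 1 deg/s = 0.017453293 rad/s, so 14.17 deg/s = 14.17 * 0.017453293 = 0.24731316 rad/s. Sum: 10.9 + 0.24731316 = 11.147313 rad/s. 1 rpm = 0.10471976 rad/s, so 11.147313 rad/s = 11.147313 / 0.10471976 = 106.449 rpm ≈ 106.4 rpm (4 s.f.). Final answer: 106.4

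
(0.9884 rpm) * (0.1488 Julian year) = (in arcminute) 1.671e+09. Check: 1 rpm = 0.10471976 rad/s, so 0.9884 rpm = 0.9884 * 0.10471976 = 0.10350501 rad/s. 1 Julian year = 31557600 s, so 0.1488 Julian year = 0.1488 * 31557600 = 4695770.9 s. Combine: 0.10350501 rad/s * 4695770.9 s = 486035.79 rad. 1 arcminute = 0.00029088821 rad, so 486035.79 rad = 486035.79 / 0.00029088821 = 1.670868e+09 arcminute ≈ 1.671e+09 arcminute (4 s.f.).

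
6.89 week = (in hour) 1158. Check: 1 week = 604800 s, so 6.89 week = 6.89 * 604800 = 4167072 s. 1 hour = 3600 s, so 4167072 s = 4167072 / 3600 = 1157.52 hour ≈ 1158 hour (4 s.f.).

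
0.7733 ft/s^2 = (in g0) 1 ft/s^2 = 0.3048 m/s^2, so 0.7733 ft/s^2 = 0.7733 * 0.3048 = 0.23570184 m/s^2. 1 g0 = 9.80665 m/s^2, so 0.23570184 m/s^2 = 0.23570184 / 9.80665 = 0.024034899 g0 ≈ 0.02403 g0 (4 s.f.). Final answer: 0.02403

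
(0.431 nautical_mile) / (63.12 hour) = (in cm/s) 1 nautical_mile = 1852 m, so 0.431 nautical_mile = 0.431 * 1852 = 798.212 m. 1 hour = 3600 s, so 63.12 hour = 63.12 * 3600 = 227232 s. Combine: 798.212 m / 227232 s = 0.0035127623 m/s. 1 cm/s = 0.01 m/s, so 0.0035127623 m/s = 0.0035127623 / 0.01 = 0.35127623 cm/s ≈ 0.3513 cm/s (4 s.f.). Final answer: 0.3513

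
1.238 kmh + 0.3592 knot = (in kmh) 1 kmh = 0.27777778 m/s, so 1.238 kmh = 1.238 * 0.27777778 = 0.34388889 m/s. 1 knot = 0.51444444 m/s, so 0.3592 knot = 0.3592 * 0.51444444 = 0.18478844 m/s. Sum: 0.34388889 + 0.18478844 = 0.52867733 m/s. 1 kmh = 0.27777778 m/s, so 0.52867733 m/s = 0.52867733 / 0.27777778 = 1.9032384 kmh ≈ 1.903 kmh (4 s.f.). Final answer: 1.903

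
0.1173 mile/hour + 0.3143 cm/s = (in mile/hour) 0.1243. Check: 1 mile/hour = 0.44704 m/s, so 0.1173 mile/hour = 0.1173 * 0.44704 = 0.052437792 m/s. 1 cm/s = 0.01 m/s, so 0.3143 cm/s = 0.3143 * 0.01 = 0.003143 m/s. Sum: 0.052437792 + 0.003143 = 0.055580792 m/s. 1 mile/hour = 0.44704 m/s, so 0.055580792 m/s = 0.055580792 / 0.44704 = 0.12433069 mile/hour ≈ 0.1243 mile/hour (4 s.f.).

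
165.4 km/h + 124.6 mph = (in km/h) 365.9. Check: 1 km/h = 0.27777778 m/s, so 165.4 km/h = 165.4 * 0.27777778 = 45.944444 m/s. 1 mph = 0.44704 m/s, so 124.6 mph = 124.6 * 0.44704 = 55.701184 m/s. Sum: 45.944444 + 55.701184 = 101.64563 m/s. 1 km/h = 0.27777778 m/s, so 101.64563 m/s = 101.64563 / 0.27777778 = 365.92426 km/h ≈ 365.9 km/h (4 s.f.).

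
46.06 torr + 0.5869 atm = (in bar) 1 torr = 133.32237 Pa, so 46.06 torr = 46.06 * 133.32237 = 6140.8283 Pa. 1 atm = 101325 Pa, so 0.5869 atm = 0.5869 * 101325 = 59467.642 Pa. Sum: 6140.8283 + 59467.642 = 65608.471 Pa. 1 bar = 100000 Pa, so 65608.471 Pa = 65608.471 / 100000 = 0.65608471 bar ≈ 0.6561 bar (4 s.f.). Final answer: 0.6561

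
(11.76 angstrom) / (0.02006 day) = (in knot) 1.319e-12. Check: 1 angstrom = 1e-10 m, so 11.76 angstrom = 11.76 * 1e-10 = 1.176e-09 m. 1 day = 86400 s, so 0.02006 day = 0.02006 * 86400 = 1733.184 s. Combine: 1.176e-09 m / 1733.184 s = 6.7852e-13 m/s. 1 knot = 0.51444444 m/s, so 6.7852e-13 m/s = 6.7852e-13 / 0.51444444 = 1.3189374e-12 knot ≈ 1.319e-12 knot (4 s.f.).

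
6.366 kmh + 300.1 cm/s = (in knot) 9.271. Check: 1 kmh = 0.27777778 m/s, so 6.366 kmh = 6.366 * 0.27777778 = 1.7683333 m/s. 1 cm/s = 0.01 m/s, so 300.1 cm/s = 300.1 * 0.01 = 3.001 m/s. Sum: 1.7683333 + 3.001 = 4.7693333 m/s. 1 knot = 0.51444444 m/s, so 4.7693333 m/s = 4.7693333 / 0.51444444 = 9.2708423 knot ≈ 9.271 knot (4 s.f.).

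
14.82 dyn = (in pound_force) 1 dyn = 1e-05 N, so 14.82 dyn = 14.82 * 1e-05 = 0.0001482 N. 1 pound_force = 4.4482216 N, so 0.0001482 N = 0.0001482 / 4.4482216 = 3.3316685e-05 pound_force ≈ 3.332e-05 pound_force (4 s.f.). Final answer: 3.332e-05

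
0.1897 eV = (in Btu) 2.881e-23. Check: 1 eV = 1.6021766e-19 J, so 0.1897 eV = 0.1897 * 1.6021766e-19 = 3.0393291e-20 J. 1 Btu = 1055.0559 J, so 3.0393291e-20 J = 3.0393291e-20 / 1055.0559 = 2.8807281e-23 Btu ≈ 2.881e-23 Btu (4 s.f.).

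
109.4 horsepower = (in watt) 1 horsepower = 745.69987 W, so 109.4 horsepower = 109.4 * 745.69987 = 81579.566 W. 81579.566 W = 81579.566 watt ≈ 8.158e+04 watt (4 s.f.). Final answer: 8.158e+04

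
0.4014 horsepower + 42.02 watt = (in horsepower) 1 horsepower = 745.69987 W, so 0.4014 horsepower = 0.4014 * 745.69987 = 299.32393 W. 42.02 watt = 42.02 W. Sum: 299.32393 + 42.02 = 341.34393 W. 1 horsepower = 745.69987 W, so 341.34393 W = 341.34393 / 745.69987 = 0.45774975 horsepower ≈ 0.4577 horsepower (4 s.f.). Final answer: 0.4577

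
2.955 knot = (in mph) 3.401. Check: 1 knot = 0.51444444 m/s, so 2.955 knot = 2.955 * 0.51444444 = 1.5201833 m/s. 1 mph = 0.44704 m/s, so 1.5201833 m/s = 1.5201833 / 0.44704 = 3.4005533 mph ≈ 3.401 mph (4 s.f.).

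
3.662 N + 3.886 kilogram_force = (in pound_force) 9.39. Check: 3.662 N is already in N. 1 kilogram_force = 9.80665 N, so 3.886 kilogram_force = 3.886 * 9.80665 = 38.108642 N. Sum: 3.662 + 38.108642 = 41.770642 N. 1 pound_force = 4.4482216 N, so 41.770642 N = 41.770642 / 4.4482216 = 9.3904139 pound_force ≈ 9.39 pound_force (4 s.f.).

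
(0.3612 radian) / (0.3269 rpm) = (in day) 0.0001221. Check: 0.3612 radian = 0.3612 rad. 1 rpm = 0.10471976 rad/s, so 0.3269 rpm = 0.3269 * 0.10471976 = 0.034232888 rad/s. Combine: 0.3612 rad / 0.034232888 rad/s = 10.551257 s. 1 day = 86400 s, so 10.551257 s = 10.551257 / 86400 = 0.00012212103 day ≈ 0.0001221 day (4 s.f.).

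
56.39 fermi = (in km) 5.639e-17. Check: 1 fermi = 1e-15 m, so 56.39 fermi = 56.39 * 1e-15 = 5.639e-14 m. 1 km = 1000 m, so 5.639e-14 m = 5.639e-14 / 1000 = 5.639e-17 km.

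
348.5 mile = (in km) 1 mile = 1609.344 m, so 348.5 mile = 348.5 * 1609.344 = 560856.38 m. 1 km = 1000 m, so 560856.38 m = 560856.38 / 1000 = 560.85638 km ≈ 560.9 km (4 s.f.). Final answer: 560.9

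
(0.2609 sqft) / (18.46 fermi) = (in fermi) 1.313e+27. Check: 1 sqft = 0.09290304 m^2, so 0.2609 sqft = 0.2609 * 0.09290304 = 0.024238403 m^2. 1 fermi = 1e-15 m, so 18.46 fermi = 18.46 * 1e-15 = 1.846e-14 m. Combine: 0.024238403 m^2 / 1.846e-14 m = 1.3130229e+12 m. 1 fermi = 1e-15 m, so 1.3130229e+12 m = 1.3130229e+12 / 1e-15 = 1.3130229e+27 fermi ≈ 1.313e+27 fermi (4 s.f.).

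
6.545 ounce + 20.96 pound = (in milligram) 1 ounce = 0.028349523 kg, so 6.545 ounce = 6.545 * 0.028349523 = 0.18554763 kg. 1 pound = 0.45359237 kg, so 20.96 pound = 20.96 * 0.45359237 = 9.5072961 kg. Sum: 0.18554763 + 9.5072961 = 9.6928437 kg. 1 milligram = 1e-06 kg, so 9.6928437 kg = 9.6928437 / 1e-06 = 9692843.7 milligram ≈ 9.693e+06 milligram (4 s.f.). Final answer: 9.693e+06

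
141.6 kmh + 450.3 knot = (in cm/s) 1 kmh = 0.27777778 m/s, so 141.6 kmh = 141.6 * 0.27777778 = 39.333333 m/s. 1 knot = 0.51444444 m/s, so 450.3 knot = 450.3 * 0.51444444 = 231.65433 m/s. Sum: 39.333333 + 231.65433 = 270.98767 m/s. 1 cm/s = 0.01 m/s, so 270.98767 m/s = 270.98767 / 0.01 = 27098.767 cm/s ≈ 2.71e+04 cm/s (4 s.f.). Final answer: 2.71e+04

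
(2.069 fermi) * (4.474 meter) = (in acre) 1 fermi = 1e-15 m, so 2.069 fermi = 2.069 * 1e-15 = 2.069e-15 m. 4.474 meter = 4.474 m. Combine: 2.069e-15 m * 4.474 m = 9.256706e-15 m^2. 1 acre = 4046.8564 m^2, so 9.256706e-15 m^2 = 9.256706e-15 / 4046.8564 = 2.2873819e-18 acre ≈ 2.287e-18 acre (4 s.f.). Final answer: 2.287e-18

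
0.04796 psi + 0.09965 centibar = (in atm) 1 psi = 6894.7573 Pa, so 0.04796 psi = 0.04796 * 6894.7573 = 330.67256 Pa. 1 centibar = 1000 Pa, so 0.09965 centibar = 0.09965 * 1000 = 99.65 Pa. Sum: 330.67256 + 99.65 = 430.32256 Pa. 1 atm = 101325 Pa, so 430.32256 Pa = 430.32256 / 101325 = 0.0042469535 atm ≈ 0.004247 atm (4 s.f.). Final answer: 0.004247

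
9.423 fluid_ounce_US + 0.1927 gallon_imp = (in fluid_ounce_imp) 40.64. Check: 1 fluid_ounce_US = 2.957353e-05 m^3, so 9.423 fluid_ounce_US = 9.423 * 2.957353e-05 = 0.00027867137 m^3. 1 gallon_imp = 0.00454609 m^3, so 0.1927 gallon_imp = 0.1927 * 0.00454609 = 0.00087603154 m^3. Sum: 0.00027867137 + 0.00087603154 = 0.0011547029 m^3. 1 fluid_ounce_imp = 2.8413063e-05 m^3, so 0.0011547029 m^3 = 0.0011547029 / 2.8413063e-05 = 40.639861 fluid_ounce_imp ≈ 40.64 fluid_ounce_imp (4 s.f.).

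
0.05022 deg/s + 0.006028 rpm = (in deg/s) 0.08639. Check: 1 deg/s = 0.017453293 rad/s, so 0.05022 deg/s = 0.05022 * 0.017453293 = 0.00087650435 rad/s. 1 rpm = 0.10471976 rad/s, so 0.006028 rpm = 0.006028 * 0.10471976 = 0.00063125068 rad/s. Sum: 0.00087650435 + 0.00063125068 = 0.001507755 rad/s. 1 deg/s = 0.017453293 rad/s, so 0.001507755 rad/s = 0.001507755 / 0.017453293 = 0.086388 deg/s ≈ 0.08639 deg/s (4 s.f.).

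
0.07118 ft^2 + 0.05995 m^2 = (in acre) 1 ft^2 = 0.09290304 m^2, so 0.07118 ft^2 = 0.07118 * 0.09290304 = 0.0066128384 m^2. 0.05995 m^2 is already in m^2. Sum: 0.0066128384 + 0.05995 = 0.066562838 m^2. 1 acre = 4046.8564 m^2, so 0.066562838 m^2 = 0.066562838 / 4046.8564 = 1.6448036e-05 acre ≈ 1.645e-05 acre (4 s.f.). Final answer: 1.645e-05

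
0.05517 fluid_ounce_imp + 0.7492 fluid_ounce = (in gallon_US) 1 fluid_ounce_imp = 2.8413063e-05 m^3, so 0.05517 fluid_ounce_imp = 0.05517 * 2.8413063e-05 = 1.5675487e-06 m^3. 1 fluid_ounce = 2.957353e-05 m^3, so 0.7492 fluid_ounce = 0.7492 * 2.957353e-05 = 2.2156488e-05 m^3. Sum: 1.5675487e-06 + 2.2156488e-05 = 2.3724037e-05 m^3. 1 gallon_US = 0.0037854118 m^3, so 2.3724037e-05 m^3 = 2.3724037e-05 / 0.0037854118 = 0.0062672275 gallon_US ≈ 0.006267 gallon_US (4 s.f.). Final answer: 0.006267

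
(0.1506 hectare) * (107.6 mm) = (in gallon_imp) 3.565e+04. Check: 1 hectare = 10000 m^2, so 0.1506 hectare = 0.1506 * 10000 = 1506 m^2. 1 mm = 0.001 m, so 107.6 mm = 107.6 * 0.001 = 0.1076 m. Combine: 1506 m^2 * 0.1076 m = 162.0456 m^3. 1 gallon_imp = 0.00454609 m^3, so 162.0456 m^3 = 162.0456 / 0.00454609 = 35645.049 gallon_imp ≈ 3.565e+04 gallon_imp (4 s.f.).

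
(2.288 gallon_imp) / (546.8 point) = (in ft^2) 1 gallon_imp = 0.00454609 m^3, so 2.288 gallon_imp = 2.288 * 0.00454609 = 0.010401454 m^3. 1 point = 0.00035277778 m, so 546.8 point = 546.8 * 0.00035277778 = 0.19289889 m. Combine: 0.010401454 m^3 / 0.19289889 m = 0.053921793 m^2. 1 ft^2 = 0.09290304 m^2, so 0.053921793 m^2 = 0.053921793 / 0.09290304 = 0.58040935 ft^2 ≈ 0.5804 ft^2 (4 s.f.). Final answer: 0.5804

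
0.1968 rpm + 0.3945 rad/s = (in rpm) 1 rpm = 0.10471976 rad/s, so 0.1968 rpm = 0.1968 * 0.10471976 = 0.020608848 rad/s. 0.3945 rad/s is already in rad/s. Sum: 0.020608848 + 0.3945 = 0.41510885 rad/s. 1 rpm = 0.10471976 rad/s, so 0.41510885 rad/s = 0.41510885 / 0.10471976 = 3.9639975 rpm ≈ 3.964 rpm (4 s.f.). Final answer: 3.964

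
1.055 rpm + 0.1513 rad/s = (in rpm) 2.5. Check: 1 rpm = 0.10471976 rad/s, so 1.055 rpm = 1.055 * 0.10471976 = 0.11047934 rad/s. 0.1513 rad/s is already in rad/s. Sum: 0.11047934 + 0.1513 = 0.26177934 rad/s. 1 rpm = 0.10471976 rad/s, so 0.26177934 rad/s = 0.26177934 / 0.10471976 = 2.4998086 rpm ≈ 2.5 rpm (4 s.f.).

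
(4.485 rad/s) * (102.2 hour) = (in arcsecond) 4.485 rad/s is already in rad/s. 1 hour = 3600 s, so 102.2 hour = 102.2 * 3600 = 367920 s. Combine: 4.485 rad/s * 367920 s = 1650121.2 rad. 1 arcsecond = 4.8481368e-06 rad, so 1650121.2 rad = 1650121.2 / 4.8481368e-06 = 3.4036193e+11 arcsecond ≈ 3.404e+11 arcsecond (4 s.f.). Final answer: 3.404e+11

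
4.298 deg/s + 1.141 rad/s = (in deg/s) 69.67. Check: 1 deg/s = 0.017453293 rad/s, so 4.298 deg/s = 4.298 * 0.017453293 = 0.075014251 rad/s. 1.141 rad/s is already in rad/s. Sum: 0.075014251 + 1.141 = 1.2160143 rad/s. 1 deg/s = 0.017453293 rad/s, so 1.2160143 rad/s = 1.2160143 / 0.017453293 = 69.672484 deg/s ≈ 69.67 deg/s (4 s.f.).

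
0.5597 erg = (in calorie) 1.338e-08. Check: 1 erg = 1e-07 J, so 0.5597 erg = 0.5597 * 1e-07 = 5.597e-08 J. 1 calorie = 4.184 J, so 5.597e-08 J = 5.597e-08 / 4.184 = 1.3377151e-08 calorie ≈ 1.338e-08 calorie (4 s.f.).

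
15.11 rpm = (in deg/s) 90.66. Check: 1 rpm = 0.10471976 rad/s, so 15.11 rpm = 15.11 * 0.10471976 = 1.5823155 rad/s. 1 deg/s = 0.017453293 rad/s, so 1.5823155 rad/s = 1.5823155 / 0.017453293 = 90.66 deg/s.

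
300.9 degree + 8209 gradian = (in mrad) 1 degree = 0.017453293 rad, so 300.9 degree = 300.9 * 0.017453293 = 5.2516957 rad. 1 gradian = 0.015707963 rad, so 8209 gradian = 8209 * 0.015707963 = 128.94667 rad. Sum: 5.2516957 + 128.94667 = 134.19837 rad. 1 mrad = 0.001 rad, so 134.19837 rad = 134.19837 / 0.001 = 134198.37 mrad ≈ 1.342e+05 mrad (4 s.f.). Final answer: 1.342e+05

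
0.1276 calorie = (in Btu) 0.000506. Check: 1 calorie = 4.184 J, so 0.1276 calorie = 0.1276 * 4.184 = 0.5338784 J. 1 Btu = 1055.0559 J, so 0.5338784 J = 0.5338784 / 1055.0559 = 0.00050601909 Btu ≈ 0.000506 Btu (4 s.f.).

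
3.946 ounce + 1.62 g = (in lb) 1 ounce = 0.028349523 kg, so 3.946 ounce = 3.946 * 0.028349523 = 0.11186722 kg. 1 g = 0.001 kg, so 1.62 g = 1.62 * 0.001 = 0.00162 kg. Sum: 0.11186722 + 0.00162 = 0.11348722 kg. 1 lb = 0.45359237 kg, so 0.11348722 kg = 0.11348722 / 0.45359237 = 0.25019649 lb ≈ 0.2502 lb (4 s.f.). Final answer: 0.2502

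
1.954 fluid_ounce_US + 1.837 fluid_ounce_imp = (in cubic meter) 0.00011. Check: 1 fluid_ounce_US = 2.957353e-05 m^3, so 1.954 fluid_ounce_US = 1.954 * 2.957353e-05 = 5.7786677e-05 m^3. 1 fluid_ounce_imp = 2.8413063e-05 m^3, so 1.837 fluid_ounce_imp = 1.837 * 2.8413063e-05 = 5.2194796e-05 m^3. Sum: 5.7786677e-05 + 5.2194796e-05 = 0.00010998147 m^3. 0.00010998147 m^3 = 0.00010998147 cubic meter ≈ 0.00011 cubic meter (4 s.f.).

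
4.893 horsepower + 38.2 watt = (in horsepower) 1 horsepower = 745.69987 W, so 4.893 horsepower = 4.893 * 745.69987 = 3648.7095 W. 38.2 watt = 38.2 W. Sum: 3648.7095 + 38.2 = 3686.9095 W. 1 horsepower = 745.69987 W, so 3686.9095 W = 3686.9095 / 745.69987 = 4.944227 horsepower ≈ 4.944 horsepower (4 s.f.). Final answer: 4.944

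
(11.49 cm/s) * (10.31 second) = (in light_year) 1.252e-16. Check: 1 cm/s = 0.01 m/s, so 11.49 cm/s = 11.49 * 0.01 = 0.1149 m/s. 10.31 second = 10.31 s. Combine: 0.1149 m/s * 10.31 s = 1.184619 m. 1 light_year = 9.4607305e+15 m, so 1.184619 m = 1.184619 / 9.4607305e+15 = 1.2521433e-16 light_year ≈ 1.252e-16 light_year (4 s.f.).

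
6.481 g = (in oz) 0.2286. Check: 1 g = 0.001 kg, so 6.481 g = 6.481 * 0.001 = 0.006481 kg. 1 oz = 0.028349523 kg, so 0.006481 kg = 0.006481 / 0.028349523 = 0.22861055 oz ≈ 0.2286 oz (4 s.f.).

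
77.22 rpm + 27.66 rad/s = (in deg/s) 2048. Check: 1 rpm = 0.10471976 rad/s, so 77.22 rpm = 77.22 * 0.10471976 = 8.0864595 rad/s. 27.66 rad/s is already in rad/s. Sum: 8.0864595 + 27.66 = 35.746459 rad/s. 1 deg/s = 0.017453293 rad/s, so 35.746459 rad/s = 35.746459 / 0.017453293 = 2048.1213 deg/s ≈ 2048 deg/s (4 s.f.).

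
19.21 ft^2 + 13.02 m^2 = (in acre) 1 ft^2 = 0.09290304 m^2, so 19.21 ft^2 = 19.21 * 0.09290304 = 1.7846674 m^2. 13.02 m^2 is already in m^2. Sum: 1.7846674 + 13.02 = 14.804667 m^2. 1 acre = 4046.8564 m^2, so 14.804667 m^2 = 14.804667 / 4046.8564 = 0.003658313 acre ≈ 0.003658 acre (4 s.f.). Final answer: 0.003658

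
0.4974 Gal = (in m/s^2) 1 Gal = 0.01 m/s^2, so 0.4974 Gal = 0.4974 * 0.01 = 0.004974 m/s^2. Result: 0.004974 m/s^2. Final answer: 0.004974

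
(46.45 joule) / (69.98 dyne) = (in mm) 46.45 joule = 46.45 J. 1 dyne = 1e-05 N, so 69.98 dyne = 69.98 * 1e-05 = 0.0006998 N. Combine: 46.45 J / 0.0006998 N = 66376.107 m. 1 mm = 0.001 m, so 66376.107 m = 66376.107 / 0.001 = 66376107 mm ≈ 6.638e+07 mm (4 s.f.). Final answer: 6.638e+07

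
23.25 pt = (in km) 1 pt = 0.00035277778 m, so 23.25 pt = 23.25 * 0.00035277778 = 0.0082020833 m. 1 km = 1000 m, so 0.0082020833 m = 0.0082020833 / 1000 = 8.2020833e-06 km ≈ 8.202e-06 km (4 s.f.). Final answer: 8.202e-06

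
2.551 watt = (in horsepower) 2.551 watt = 2.551 W. 1 horsepower = 745.69987 W, so 2.551 W = 2.551 / 745.69987 = 0.0034209474 horsepower ≈ 0.003421 horsepower (4 s.f.). Final answer: 0.003421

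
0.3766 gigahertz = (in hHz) 3.766e+06. Check: 1 gigahertz = 1e+09 Hz, so 0.3766 gigahertz = 0.3766 * 1e+09 = 3.766e+08 Hz. 1 hHz = 100 Hz, so 3.766e+08 Hz = 3.766e+08 / 100 = 3766000 hHz ≈ 3.766e+06 hHz (4 s.f.).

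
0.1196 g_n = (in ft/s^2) 1 g_n = 9.80665 m/s^2, so 0.1196 g_n = 0.1196 * 9.80665 = 1.1728753 m/s^2. 1 ft/s^2 = 0.3048 m/s^2, so 1.1728753 m/s^2 = 1.1728753 / 0.3048 = 3.8480162 ft/s^2 ≈ 3.848 ft/s^2 (4 s.f.). Final answer: 3.848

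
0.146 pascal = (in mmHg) 0.001095. Check: 0.146 pascal = 0.146 Pa. 1 mmHg = 133.32237 Pa, so 0.146 Pa = 0.146 / 133.32237 = 0.0010950901 mmHg ≈ 0.001095 mmHg (4 s.f.).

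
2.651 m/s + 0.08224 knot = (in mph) 6.025. Check: 2.651 m/s is already in m/s. 1 knot = 0.51444444 m/s, so 0.08224 knot = 0.08224 * 0.51444444 = 0.042307911 m/s. Sum: 2.651 + 0.042307911 = 2.6933079 m/s. 1 mph = 0.44704 m/s, so 2.6933079 m/s = 2.6933079 / 0.44704 = 6.0247582 mph ≈ 6.025 mph (4 s.f.).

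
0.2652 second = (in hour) 7.367e-05. Check: 0.2652 second = 0.2652 s. 1 hour = 3600 s, so 0.2652 s = 0.2652 / 3600 = 7.3666667e-05 hour ≈ 7.367e-05 hour (4 s.f.).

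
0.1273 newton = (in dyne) 1.273e+04. Check: 0.1273 newton = 0.1273 N. 1 dyne = 1e-05 N, so 0.1273 N = 0.1273 / 1e-05 = 12730 dyne ≈ 1.273e+04 dyne (4 s.f.).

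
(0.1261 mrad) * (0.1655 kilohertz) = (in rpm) 1 mrad = 0.001 rad, so 0.1261 mrad = 0.1261 * 0.001 = 0.0001261 rad. 1 kilohertz = 1000 Hz, so 0.1655 kilohertz = 0.1655 * 1000 = 165.5 Hz. Combine: 0.0001261 rad * 165.5 Hz = 0.02086955 rad/s. 1 rpm = 0.10471976 rad/s, so 0.02086955 rad/s = 0.02086955 / 0.10471976 = 0.19928952 rpm ≈ 0.1993 rpm (4 s.f.). Final answer: 0.1993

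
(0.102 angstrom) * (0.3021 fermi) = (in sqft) 3.317e-26. Check: 1 angstrom = 1e-10 m, so 0.102 angstrom = 0.102 * 1e-10 = 1.02e-11 m. 1 fermi = 1e-15 m, so 0.3021 fermi = 0.3021 * 1e-15 = 3.021e-16 m. Combine: 1.02e-11 m * 3.021e-16 m = 3.08142e-27 m^2. 1 sqft = 0.09290304 m^2, so 3.08142e-27 m^2 = 3.08142e-27 / 0.09290304 = 3.3168129e-26 sqft ≈ 3.317e-26 sqft (4 s.f.).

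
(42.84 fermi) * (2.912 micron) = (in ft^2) 1.343e-18. Check: 1 fermi = 1e-15 m, so 42.84 fermi = 42.84 * 1e-15 = 4.284e-14 m. 1 micron = 1e-06 m, so 2.912 micron = 2.912 * 1e-06 = 2.912e-06 m. Combine: 4.284e-14 m * 2.912e-06 m = 1.2475008e-19 m^2. 1 ft^2 = 0.09290304 m^2, so 1.2475008e-19 m^2 = 1.2475008e-19 / 0.09290304 = 1.3427987e-18 ft^2 ≈ 1.343e-18 ft^2 (4 s.f.).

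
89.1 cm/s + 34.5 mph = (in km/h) 58.73. Check: 1 cm/s = 0.01 m/s, so 89.1 cm/s = 89.1 * 0.01 = 0.891 m/s. 1 mph = 0.44704 m/s, so 34.5 mph = 34.5 * 0.44704 = 15.42288 m/s. Sum: 0.891 + 15.42288 = 16.31388 m/s. 1 km/h = 0.27777778 m/s, so 16.31388 m/s = 16.31388 / 0.27777778 = 58.729968 km/h ≈ 58.73 km/h (4 s.f.).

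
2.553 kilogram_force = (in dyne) 1 kilogram_force = 9.80665 N, so 2.553 kilogram_force = 2.553 * 9.80665 = 25.036377 N. 1 dyne = 1e-05 N, so 25.036377 N = 25.036377 / 1e-05 = 2503637.7 dyne ≈ 2.504e+06 dyne (4 s.f.). Final answer: 2.504e+06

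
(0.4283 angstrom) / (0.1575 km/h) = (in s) 9.79e-10. Check: 1 angstrom = 1e-10 m, so 0.4283 angstrom = 0.4283 * 1e-10 = 4.283e-11 m. 1 km/h = 0.27777778 m/s, so 0.1575 km/h = 0.1575 * 0.27777778 = 0.04375 m/s. Combine: 4.283e-11 m / 0.04375 m/s = 9.7897143e-10 s. Result: 9.7897143e-10 s ≈ 9.79e-10 s (4 s.f.).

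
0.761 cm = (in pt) 21.57. Check: 1 cm = 0.01 m, so 0.761 cm = 0.761 * 0.01 = 0.00761 m. 1 pt = 0.00035277778 m, so 0.00761 m = 0.00761 / 0.00035277778 = 21.571654 pt ≈ 21.57 pt (4 s.f.).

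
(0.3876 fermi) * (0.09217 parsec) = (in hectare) 0.0001102. Check: 1 fermi = 1e-15 m, so 0.3876 fermi = 0.3876 * 1e-15 = 3.876e-16 m. 1 parsec = 3.0856776e+16 m, so 0.09217 parsec = 0.09217 * 3.0856776e+16 = 2.844069e+15 m. Combine: 3.876e-16 m * 2.844069e+15 m = 1.1023612 m^2. 1 hectare = 10000 m^2, so 1.1023612 m^2 = 1.1023612 / 10000 = 0.00011023612 hectare ≈ 0.0001102 hectare (4 s.f.).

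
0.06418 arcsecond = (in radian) 3.112e-07. Check: 1 arcsecond = 4.8481368e-06 rad, so 0.06418 arcsecond = 0.06418 * 4.8481368e-06 = 3.1115342e-07 rad. 3.1115342e-07 rad = 3.1115342e-07 radian ≈ 3.112e-07 radian (4 s.f.).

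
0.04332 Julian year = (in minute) 1 Julian year = 31557600 s, so 0.04332 Julian year = 0.04332 * 31557600 = 1367075.2 s. 1 minute = 60 s, so 1367075.2 s = 1367075.2 / 60 = 22784.587 minute ≈ 2.278e+04 minute (4 s.f.). Final answer: 2.278e+04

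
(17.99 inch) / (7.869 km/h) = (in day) 2.42e-06. Check: 1 inch = 0.0254 m, so 17.99 inch = 17.99 * 0.0254 = 0.456946 m. 1 km/h = 0.27777778 m/s, so 7.869 km/h = 7.869 * 0.27777778 = 2.1858333 m/s. Combine: 0.456946 m / 2.1858333 m/s = 0.20904888 s. 1 day = 86400 s, so 0.20904888 s = 0.20904888 / 86400 = 2.4195472e-06 day ≈ 2.42e-06 day (4 s.f.).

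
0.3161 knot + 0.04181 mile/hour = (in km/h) 1 knot = 0.51444444 m/s, so 0.3161 knot = 0.3161 * 0.51444444 = 0.16261589 m/s. 1 mile/hour = 0.44704 m/s, so 0.04181 mile/hour = 0.04181 * 0.44704 = 0.018690742 m/s. Sum: 0.16261589 + 0.018690742 = 0.18130663 m/s. 1 km/h = 0.27777778 m/s, so 0.18130663 m/s = 0.18130663 / 0.27777778 = 0.65270387 km/h ≈ 0.6527 km/h (4 s.f.). Final answer: 0.6527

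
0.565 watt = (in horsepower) 0.0007577. Check: 0.565 watt = 0.565 W. 1 horsepower = 745.69987 W, so 0.565 W = 0.565 / 745.69987 = 0.00075767748 horsepower ≈ 0.0007577 horsepower (4 s.f.).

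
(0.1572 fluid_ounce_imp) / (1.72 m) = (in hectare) 2.597e-10. Check: 1 fluid_ounce_imp = 2.8413063e-05 m^3, so 0.1572 fluid_ounce_imp = 0.1572 * 2.8413063e-05 = 4.4665334e-06 m^3. 1.72 m is already in m. Combine: 4.4665334e-06 m^3 / 1.72 m = 2.5968218e-06 m^2. 1 hectare = 10000 m^2, so 2.5968218e-06 m^2 = 2.5968218e-06 / 10000 = 2.5968218e-10 hectare ≈ 2.597e-10 hectare (4 s.f.).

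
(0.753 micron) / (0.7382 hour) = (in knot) 5.508e-10. Check: 1 micron = 1e-06 m, so 0.753 micron = 0.753 * 1e-06 = 7.53e-07 m. 1 hour = 3600 s, so 0.7382 hour = 0.7382 * 3600 = 2657.52 s. Combine: 7.53e-07 m / 2657.52 s = 2.8334688e-10 m/s. 1 knot = 0.51444444 m/s, so 2.8334688e-10 m/s = 2.8334688e-10 / 0.51444444 = 5.5078227e-10 knot ≈ 5.508e-10 knot (4 s.f.).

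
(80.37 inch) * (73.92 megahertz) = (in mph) 3.376e+08. Check: 1 inch = 0.0254 m, so 80.37 inch = 80.37 * 0.0254 = 2.041398 m. 1 megahertz = 1000000 Hz, so 73.92 megahertz = 73.92 * 1000000 = 73920000 Hz. Combine: 2.041398 m * 73920000 Hz = 1.5090014e+08 m/s. 1 mph = 0.44704 m/s, so 1.5090014e+08 m/s = 1.5090014e+08 / 0.44704 = 3.37554e+08 mph ≈ 3.376e+08 mph (4 s.f.).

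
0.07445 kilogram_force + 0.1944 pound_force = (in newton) 1.595. Check: 1 kilogram_force = 9.80665 N, so 0.07445 kilogram_force = 0.07445 * 9.80665 = 0.73010509 N. 1 pound_force = 4.4482216 N, so 0.1944 pound_force = 0.1944 * 4.4482216 = 0.86473428 N. Sum: 0.73010509 + 0.86473428 = 1.5948394 N. 1.5948394 N = 1.5948394 newton ≈ 1.595 newton (4 s.f.).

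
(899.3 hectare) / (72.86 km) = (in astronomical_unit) 8.251e-10. Check: 1 hectare = 10000 m^2, so 899.3 hectare = 899.3 * 10000 = 8993000 m^2. 1 km = 1000 m, so 72.86 km = 72.86 * 1000 = 72860 m. Combine: 8993000 m^2 / 72860 m = 123.42849 m. 1 astronomical_unit = 1.4959787e+11 m, so 123.42849 m = 123.42849 / 1.4959787e+11 = 8.2506851e-10 astronomical_unit ≈ 8.251e-10 astronomical_unit (4 s.f.).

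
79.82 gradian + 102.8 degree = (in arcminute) 1.048e+04. Check: 1 gradian = 0.015707963 rad, so 79.82 gradian = 79.82 * 0.015707963 = 1.2538096 rad. 1 degree = 0.017453293 rad, so 102.8 degree = 102.8 * 0.017453293 = 1.7941985 rad. Sum: 1.2538096 + 1.7941985 = 3.0480081 rad. 1 arcminute = 0.00029088821 rad, so 3.0480081 rad = 3.0480081 / 0.00029088821 = 10478.28 arcminute ≈ 1.048e+04 arcminute (4 s.f.).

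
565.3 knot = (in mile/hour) 1 knot = 0.51444444 m/s, so 565.3 knot = 565.3 * 0.51444444 = 290.81544 m/s. 1 mile/hour = 0.44704 m/s, so 290.81544 m/s = 290.81544 / 0.44704 = 650.53562 mile/hour ≈ 650.5 mile/hour (4 s.f.). Final answer: 650.5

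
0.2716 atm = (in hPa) 275.2. Check: 1 atm = 101325 Pa, so 0.2716 atm = 0.2716 * 101325 = 27519.87 Pa. 1 hPa = 100 Pa, so 27519.87 Pa = 27519.87 / 100 = 275.1987 hPa ≈ 275.2 hPa (4 s.f.).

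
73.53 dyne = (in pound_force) 1 dyne = 1e-05 N, so 73.53 dyne = 73.53 * 1e-05 = 0.0007353 N. 1 pound_force = 4.4482216 N, so 0.0007353 N = 0.0007353 / 4.4482216 = 0.00016530202 pound_force ≈ 0.0001653 pound_force (4 s.f.). Final answer: 0.0001653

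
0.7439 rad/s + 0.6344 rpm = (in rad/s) 0.7439 rad/s is already in rad/s. 1 rpm = 0.10471976 rad/s, so 0.6344 rpm = 0.6344 * 0.10471976 = 0.066434213 rad/s. Sum: 0.7439 + 0.066434213 = 0.81033421 rad/s. Result: 0.81033421 rad/s ≈ 0.8103 rad/s (4 s.f.). Final answer: 0.8103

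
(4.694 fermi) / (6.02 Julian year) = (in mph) 5.527e-23. Check: 1 fermi = 1e-15 m, so 4.694 fermi = 4.694 * 1e-15 = 4.694e-15 m. 1 Julian year = 31557600 s, so 6.02 Julian year = 6.02 * 31557600 = 1.8997675e+08 s. Combine: 4.694e-15 m / 1.8997675e+08 s = 2.4708286e-23 m/s. 1 mph = 0.44704 m/s, so 2.4708286e-23 m/s = 2.4708286e-23 / 0.44704 = 5.5270863e-23 mph ≈ 5.527e-23 mph (4 s.f.).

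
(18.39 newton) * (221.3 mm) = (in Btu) 0.003857. Check: 18.39 newton = 18.39 N. 1 mm = 0.001 m, so 221.3 mm = 221.3 * 0.001 = 0.2213 m. Combine: 18.39 N * 0.2213 m = 4.069707 J. 1 Btu = 1055.0559 J, so 4.069707 J = 4.069707 / 1055.0559 = 0.003857338 Btu ≈ 0.003857 Btu (4 s.f.).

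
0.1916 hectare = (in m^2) 1 hectare = 10000 m^2, so 0.1916 hectare = 0.1916 * 10000 = 1916 m^2. Result: 1916 m^2. Final answer: 1916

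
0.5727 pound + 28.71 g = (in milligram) 2.885e+05. Check: 1 pound = 0.45359237 kg, so 0.5727 pound = 0.5727 * 0.45359237 = 0.25977235 kg. 1 g = 0.001 kg, so 28.71 g = 28.71 * 0.001 = 0.02871 kg. Sum: 0.25977235 + 0.02871 = 0.28848235 kg. 1 milligram = 1e-06 kg, so 0.28848235 kg = 0.28848235 / 1e-06 = 288482.35 milligram ≈ 2.885e+05 milligram (4 s.f.).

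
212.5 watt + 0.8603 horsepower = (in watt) 212.5 watt = 212.5 W. 1 horsepower = 745.69987 W, so 0.8603 horsepower = 0.8603 * 745.69987 = 641.5256 W. Sum: 212.5 + 641.5256 = 854.0256 W. 854.0256 W = 854.0256 watt ≈ 854 watt (4 s.f.). Final answer: 854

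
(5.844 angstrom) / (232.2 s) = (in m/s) 1 angstrom = 1e-10 m, so 5.844 angstrom = 5.844 * 1e-10 = 5.844e-10 m. 232.2 s is already in s. Combine: 5.844e-10 m / 232.2 s = 2.5167959e-12 m/s. Result: 2.5167959e-12 m/s ≈ 2.517e-12 m/s (4 s.f.). Final answer: 2.517e-12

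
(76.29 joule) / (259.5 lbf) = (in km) 76.29 joule = 76.29 J. 1 lbf = 4.4482216 N, so 259.5 lbf = 259.5 * 4.4482216 = 1154.3135 N. Combine: 76.29 J / 1154.3135 N = 0.06609123 m. 1 km = 1000 m, so 0.06609123 m = 0.06609123 / 1000 = 6.609123e-05 km ≈ 6.609e-05 km (4 s.f.). Final answer: 6.609e-05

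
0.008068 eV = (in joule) 1 eV = 1.6021766e-19 J, so 0.008068 eV = 0.008068 * 1.6021766e-19 = 1.2926361e-21 J. 1.2926361e-21 J = 1.2926361e-21 joule ≈ 1.293e-21 joule (4 s.f.). Final answer: 1.293e-21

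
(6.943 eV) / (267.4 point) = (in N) 1.179e-17. Check: 1 eV = 1.6021766e-19 J, so 6.943 eV = 6.943 * 1.6021766e-19 = 1.1123912e-18 J. 1 point = 0.00035277778 m, so 267.4 point = 267.4 * 0.00035277778 = 0.094332778 m. Combine: 1.1123912e-18 J / 0.094332778 m = 1.1792203e-17 N. Result: 1.1792203e-17 N ≈ 1.179e-17 N (4 s.f.).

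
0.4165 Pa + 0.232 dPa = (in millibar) 0.4165 Pa is already in Pa. 1 dPa = 0.1 Pa, so 0.232 dPa = 0.232 * 0.1 = 0.0232 Pa. Sum: 0.4165 + 0.0232 = 0.4397 Pa. 1 millibar = 100 Pa, so 0.4397 Pa = 0.4397 / 100 = 0.004397 millibar. Final answer: 0.004397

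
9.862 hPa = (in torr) 1 hPa = 100 Pa, so 9.862 hPa = 9.862 * 100 = 986.2 Pa. 1 torr = 133.32237 Pa, so 986.2 Pa = 986.2 / 133.32237 = 7.3971083 torr ≈ 7.397 torr (4 s.f.). Final answer: 7.397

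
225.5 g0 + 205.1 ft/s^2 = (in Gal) 2.274e+05. Check: 1 g0 = 9.80665 m/s^2, so 225.5 g0 = 225.5 * 9.80665 = 2211.3996 m/s^2. 1 ft/s^2 = 0.3048 m/s^2, so 205.1 ft/s^2 = 205.1 * 0.3048 = 62.51448 m/s^2. Sum: 2211.3996 + 62.51448 = 2273.9141 m/s^2. 1 Gal = 0.01 m/s^2, so 2273.9141 m/s^2 = 2273.9141 / 0.01 = 227391.41 Gal ≈ 2.274e+05 Gal (4 s.f.).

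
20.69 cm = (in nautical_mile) 0.0001117. Check: 1 cm = 0.01 m, so 20.69 cm = 20.69 * 0.01 = 0.2069 m. 1 nautical_mile = 1852 m, so 0.2069 m = 0.2069 / 1852 = 0.00011171706 nautical_mile ≈ 0.0001117 nautical_mile (4 s.f.).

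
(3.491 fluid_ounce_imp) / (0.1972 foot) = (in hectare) 1 fluid_ounce_imp = 2.8413063e-05 m^3, so 3.491 fluid_ounce_imp = 3.491 * 2.8413063e-05 = 9.9190001e-05 m^3. 1 foot = 0.3048 m, so 0.1972 foot = 0.1972 * 0.3048 = 0.06010656 m. Combine: 9.9190001e-05 m^3 / 0.06010656 m = 0.0016502359 m^2. 1 hectare = 10000 m^2, so 0.0016502359 m^2 = 0.0016502359 / 10000 = 1.6502359e-07 hectare ≈ 1.65e-07 hectare (4 s.f.). Final answer: 1.65e-07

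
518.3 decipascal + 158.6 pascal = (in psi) 1 decipascal = 0.1 Pa, so 518.3 decipascal = 518.3 * 0.1 = 51.83 Pa. 158.6 pascal = 158.6 Pa. Sum: 51.83 + 158.6 = 210.43 Pa. 1 psi = 6894.7573 Pa, so 210.43 Pa = 210.43 / 6894.7573 = 0.030520291 psi ≈ 0.03052 psi (4 s.f.). Final answer: 0.03052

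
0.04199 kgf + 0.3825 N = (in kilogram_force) 0.08099. Check: 1 kgf = 9.80665 N, so 0.04199 kgf = 0.04199 * 9.80665 = 0.41178123 N. 0.3825 N is already in N. Sum: 0.41178123 + 0.3825 = 0.79428123 N. 1 kilogram_force = 9.80665 N, so 0.79428123 N = 0.79428123 / 9.80665 = 0.080994145 kilogram_force ≈ 0.08099 kilogram_force (4 s.f.).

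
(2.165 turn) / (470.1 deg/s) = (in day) 1.919e-05. Check: 1 turn = 6.2831853 rad, so 2.165 turn = 2.165 * 6.2831853 = 13.603096 rad. 1 deg/s = 0.017453293 rad/s, so 470.1 deg/s = 470.1 * 0.017453293 = 8.2047928 rad/s. Combine: 13.603096 rad / 8.2047928 rad/s = 1.6579451 s. 1 day = 86400 s, so 1.6579451 s = 1.6579451 / 86400 = 1.918918e-05 day ≈ 1.919e-05 day (4 s.f.).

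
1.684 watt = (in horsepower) 1.684 watt = 1.684 W. 1 horsepower = 745.69987 W, so 1.684 W = 1.684 / 745.69987 = 0.0022582812 horsepower ≈ 0.002258 horsepower (4 s.f.). Final answer: 0.002258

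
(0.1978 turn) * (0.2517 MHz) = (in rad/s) 3.128e+05. Check: 1 turn = 6.2831853 rad, so 0.1978 turn = 0.1978 * 6.2831853 = 1.2428141 rad. 1 MHz = 1000000 Hz, so 0.2517 MHz = 0.2517 * 1000000 = 251700 Hz. Combine: 1.2428141 rad * 251700 Hz = 312816.3 rad/s. Result: 312816.3 rad/s ≈ 3.128e+05 rad/s (4 s.f.).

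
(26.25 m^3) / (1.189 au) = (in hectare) 1.476e-14. Check: 26.25 m^3 is already in m^3. 1 au = 1.4959787e+11 m, so 1.189 au = 1.189 * 1.4959787e+11 = 1.7787187e+11 m. Combine: 26.25 m^3 / 1.7787187e+11 m = 1.4757814e-10 m^2. 1 hectare = 10000 m^2, so 1.4757814e-10 m^2 = 1.4757814e-10 / 10000 = 1.4757814e-14 hectare ≈ 1.476e-14 hectare (4 s.f.).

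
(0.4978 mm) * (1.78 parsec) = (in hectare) 1 mm = 0.001 m, so 0.4978 mm = 0.4978 * 0.001 = 0.0004978 m. 1 parsec = 3.0856776e+16 m, so 1.78 parsec = 1.78 * 3.0856776e+16 = 5.4925061e+16 m. Combine: 0.0004978 m * 5.4925061e+16 m = 2.7341695e+13 m^2. 1 hectare = 10000 m^2, so 2.7341695e+13 m^2 = 2.7341695e+13 / 10000 = 2.7341695e+09 hectare ≈ 2.734e+09 hectare (4 s.f.). Final answer: 2.734e+09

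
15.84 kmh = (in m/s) 4.4. Check: 1 kmh = 0.27777778 m/s, so 15.84 kmh = 15.84 * 0.27777778 = 4.4 m/s. Result: 4.4 m/s.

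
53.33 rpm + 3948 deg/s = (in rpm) 711.3. Check: 1 rpm = 0.10471976 rad/s, so 53.33 rpm = 53.33 * 0.10471976 = 5.5847045 rad/s. 1 deg/s = 0.017453293 rad/s, so 3948 deg/s = 3948 * 0.017453293 = 68.905599 rad/s. Sum: 5.5847045 + 68.905599 = 74.490303 rad/s. 1 rpm = 0.10471976 rad/s, so 74.490303 rad/s = 74.490303 / 0.10471976 = 711.33 rpm ≈ 711.3 rpm (4 s.f.).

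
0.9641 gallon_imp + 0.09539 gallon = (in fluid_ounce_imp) 1 gallon_imp = 0.00454609 m^3, so 0.9641 gallon_imp = 0.9641 * 0.00454609 = 0.0043828854 m^3. 1 gallon = 0.0037854118 m^3, so 0.09539 gallon = 0.09539 * 0.0037854118 = 0.00036109043 m^3. Sum: 0.0043828854 + 0.00036109043 = 0.0047439758 m^3. 1 fluid_ounce_imp = 2.8413063e-05 m^3, so 0.0047439758 m^3 = 0.0047439758 / 2.8413063e-05 = 166.96461 fluid_ounce_imp ≈ 167 fluid_ounce_imp (4 s.f.). Final answer: 167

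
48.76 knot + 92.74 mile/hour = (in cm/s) 6654. Check: 1 knot = 0.51444444 m/s, so 48.76 knot = 48.76 * 0.51444444 = 25.084311 m/s. 1 mile/hour = 0.44704 m/s, so 92.74 mile/hour = 92.74 * 0.44704 = 41.45849 m/s. Sum: 25.084311 + 41.45849 = 66.542801 m/s. 1 cm/s = 0.01 m/s, so 66.542801 m/s = 66.542801 / 0.01 = 6654.2801 cm/s ≈ 6654 cm/s (4 s.f.).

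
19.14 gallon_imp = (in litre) 87.01. Check: 1 gallon_imp = 0.00454609 m^3, so 19.14 gallon_imp = 19.14 * 0.00454609 = 0.087012163 m^3. 1 litre = 0.001 m^3, so 0.087012163 m^3 = 0.087012163 / 0.001 = 87.012163 litre ≈ 87.01 litre (4 s.f.).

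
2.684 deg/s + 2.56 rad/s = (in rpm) 1 deg/s = 0.017453293 rad/s, so 2.684 deg/s = 2.684 * 0.017453293 = 0.046844637 rad/s. 2.56 rad/s is already in rad/s. Sum: 0.046844637 + 2.56 = 2.6068446 rad/s. 1 rpm = 0.10471976 rad/s, so 2.6068446 rad/s = 2.6068446 / 0.10471976 = 24.893533 rpm ≈ 24.89 rpm (4 s.f.). Final answer: 24.89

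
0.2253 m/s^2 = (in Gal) 22.53. Check: 1 Gal = 0.01 m/s^2, so 0.2253 m/s^2 = 0.2253 / 0.01 = 22.53 Gal.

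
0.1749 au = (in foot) 8.584e+10. Check: 1 au = 1.4959787e+11 m, so 0.1749 au = 0.1749 * 1.4959787e+11 = 2.6164668e+10 m. 1 foot = 0.3048 m, so 2.6164668e+10 m = 2.6164668e+10 / 0.3048 = 8.5842085e+10 foot ≈ 8.584e+10 foot (4 s.f.).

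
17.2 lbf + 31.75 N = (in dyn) 1.083e+07. Check: 1 lbf = 4.4482216 N, so 17.2 lbf = 17.2 * 4.4482216 = 76.509412 N. 31.75 N is already in N. Sum: 76.509412 + 31.75 = 108.25941 N. 1 dyn = 1e-05 N, so 108.25941 N = 108.25941 / 1e-05 = 10825941 dyn ≈ 1.083e+07 dyn (4 s.f.).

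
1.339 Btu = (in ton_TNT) 1 Btu = 1055.0559 J, so 1.339 Btu = 1.339 * 1055.0559 = 1412.7198 J. 1 ton_TNT = 4.184e+09 J, so 1412.7198 J = 1412.7198 / 4.184e+09 = 3.3764813e-07 ton_TNT ≈ 3.376e-07 ton_TNT (4 s.f.). Final answer: 3.376e-07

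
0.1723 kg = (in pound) 0.3799. Check: 1 pound = 0.45359237 kg, so 0.1723 kg = 0.1723 / 0.45359237 = 0.37985648 pound ≈ 0.3799 pound (4 s.f.).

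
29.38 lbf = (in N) 1 lbf = 4.4482216 N, so 29.38 lbf = 29.38 * 4.4482216 = 130.68875 N. Result: 130.68875 N ≈ 130.7 N (4 s.f.). Final answer: 130.7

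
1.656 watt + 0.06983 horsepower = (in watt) 53.73. Check: 1.656 watt = 1.656 W. 1 horsepower = 745.69987 W, so 0.06983 horsepower = 0.06983 * 745.69987 = 52.072222 W. Sum: 1.656 + 52.072222 = 53.728222 W. 53.728222 W = 53.728222 watt ≈ 53.73 watt (4 s.f.).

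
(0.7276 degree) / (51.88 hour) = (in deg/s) 1 degree = 0.017453293 rad, so 0.7276 degree = 0.7276 * 0.017453293 = 0.012699016 rad. 1 hour = 3600 s, so 51.88 hour = 51.88 * 3600 = 186768 s. Combine: 0.012699016 rad / 186768 s = 6.799353e-08 rad/s. 1 deg/s = 0.017453293 rad/s, so 6.799353e-08 rad/s = 6.799353e-08 / 0.017453293 = 3.8957423e-06 deg/s ≈ 3.896e-06 deg/s (4 s.f.). Final answer: 3.896e-06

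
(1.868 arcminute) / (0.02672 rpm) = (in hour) 1 arcminute = 0.00029088821 rad, so 1.868 arcminute = 1.868 * 0.00029088821 = 0.00054337917 rad. 1 rpm = 0.10471976 rad/s, so 0.02672 rpm = 0.02672 * 0.10471976 = 0.0027981119 rad/s. Combine: 0.00054337917 rad / 0.0027981119 rad/s = 0.19419494 s. 1 hour = 3600 s, so 0.19419494 s = 0.19419494 / 3600 = 5.394304e-05 hour ≈ 5.394e-05 hour (4 s.f.). Final answer: 5.394e-05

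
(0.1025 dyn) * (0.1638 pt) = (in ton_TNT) 1 dyn = 1e-05 N, so 0.1025 dyn = 0.1025 * 1e-05 = 1.025e-06 N. 1 pt = 0.00035277778 m, so 0.1638 pt = 0.1638 * 0.00035277778 = 5.7785e-05 m. Combine: 1.025e-06 N * 5.7785e-05 m = 5.9229625e-11 J. 1 ton_TNT = 4.184e+09 J, so 5.9229625e-11 J = 5.9229625e-11 / 4.184e+09 = 1.415622e-20 ton_TNT ≈ 1.416e-20 ton_TNT (4 s.f.). Final answer: 1.416e-20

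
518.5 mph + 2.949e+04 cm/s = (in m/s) 1 mph = 0.44704 m/s, so 518.5 mph = 518.5 * 0.44704 = 231.79024 m/s. 1 cm/s = 0.01 m/s, so 2.949e+04 cm/s = 2.949e+04 * 0.01 = 294.9 m/s. Sum: 231.79024 + 294.9 = 526.69024 m/s. Result: 526.69024 m/s ≈ 526.7 m/s (4 s.f.). Final answer: 526.7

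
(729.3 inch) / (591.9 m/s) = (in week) 5.175e-08. Check: 1 inch = 0.0254 m, so 729.3 inch = 729.3 * 0.0254 = 18.52422 m. 591.9 m/s is already in m/s. Combine: 18.52422 m / 591.9 m/s = 0.031296199 s. 1 week = 604800 s, so 0.031296199 s = 0.031296199 / 604800 = 5.174636e-08 week ≈ 5.175e-08 week (4 s.f.).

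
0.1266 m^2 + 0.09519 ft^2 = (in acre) 3.347e-05. Check: 0.1266 m^2 is already in m^2. 1 ft^2 = 0.09290304 m^2, so 0.09519 ft^2 = 0.09519 * 0.09290304 = 0.0088434404 m^2. Sum: 0.1266 + 0.0088434404 = 0.13544344 m^2. 1 acre = 4046.8564 m^2, so 0.13544344 m^2 = 0.13544344 / 4046.8564 = 3.3468803e-05 acre ≈ 3.347e-05 acre (4 s.f.).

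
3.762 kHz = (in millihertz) 3.762e+06. Check: 1 kHz = 1000 Hz, so 3.762 kHz = 3.762 * 1000 = 3762 Hz. 1 millihertz = 0.001 Hz, so 3762 Hz = 3762 / 0.001 = 3762000 millihertz ≈ 3.762e+06 millihertz (4 s.f.).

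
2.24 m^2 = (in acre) 1 acre = 4046.8564 m^2, so 2.24 m^2 = 2.24 / 4046.8564 = 0.00055351605 acre ≈ 0.0005535 acre (4 s.f.). Final answer: 0.0005535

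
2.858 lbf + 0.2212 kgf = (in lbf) 3.346. Check: 1 lbf = 4.4482216 N, so 2.858 lbf = 2.858 * 4.4482216 = 12.713017 N. 1 kgf = 9.80665 N, so 0.2212 kgf = 0.2212 * 9.80665 = 2.169231 N. Sum: 12.713017 + 2.169231 = 14.882248 N. 1 lbf = 4.4482216 N, so 14.882248 N = 14.882248 / 4.4482216 = 3.3456625 lbf ≈ 3.346 lbf (4 s.f.).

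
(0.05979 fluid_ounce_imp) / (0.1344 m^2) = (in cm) 0.001264. Check: 1 fluid_ounce_imp = 2.8413063e-05 m^3, so 0.05979 fluid_ounce_imp = 0.05979 * 2.8413063e-05 = 1.698817e-06 m^3. 0.1344 m^2 is already in m^2. Combine: 1.698817e-06 m^3 / 0.1344 m^2 = 1.2640007e-05 m. 1 cm = 0.01 m, so 1.2640007e-05 m = 1.2640007e-05 / 0.01 = 0.0012640007 cm ≈ 0.001264 cm (4 s.f.).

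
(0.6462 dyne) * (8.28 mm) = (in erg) 0.5351. Check: 1 dyne = 1e-05 N, so 0.6462 dyne = 0.6462 * 1e-05 = 6.462e-06 N. 1 mm = 0.001 m, so 8.28 mm = 8.28 * 0.001 = 0.00828 m. Combine: 6.462e-06 N * 0.00828 m = 5.350536e-08 J. 1 erg = 1e-07 J, so 5.350536e-08 J = 5.350536e-08 / 1e-07 = 0.5350536 erg ≈ 0.5351 erg (4 s.f.).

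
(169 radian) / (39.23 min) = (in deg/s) 4.114. Check: 169 radian = 169 rad. 1 min = 60 s, so 39.23 min = 39.23 * 60 = 2353.8 s. Combine: 169 rad / 2353.8 s = 0.071798793 rad/s. 1 deg/s = 0.017453293 rad/s, so 0.071798793 rad/s = 0.071798793 / 0.017453293 = 4.1137678 deg/s ≈ 4.114 deg/s (4 s.f.).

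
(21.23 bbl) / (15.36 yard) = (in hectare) 2.403e-05. Check: 1 bbl = 0.15898729 m^3, so 21.23 bbl = 21.23 * 0.15898729 = 3.3753003 m^3. 1 yard = 0.9144 m, so 15.36 yard = 15.36 * 0.9144 = 14.045184 m. Combine: 3.3753003 m^3 / 14.045184 m = 0.24031727 m^2. 1 hectare = 10000 m^2, so 0.24031727 m^2 = 0.24031727 / 10000 = 2.4031727e-05 hectare ≈ 2.403e-05 hectare (4 s.f.).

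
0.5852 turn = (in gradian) 234.1. Check: 1 turn = 6.2831853 rad, so 0.5852 turn = 0.5852 * 6.2831853 = 3.67692 rad. 1 gradian = 0.015707963 rad, so 3.67692 rad = 3.67692 / 0.015707963 = 234.08 gradian ≈ 234.1 gradian (4 s.f.).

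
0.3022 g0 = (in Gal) 1 g0 = 9.80665 m/s^2, so 0.3022 g0 = 0.3022 * 9.80665 = 2.9635696 m/s^2. 1 Gal = 0.01 m/s^2, so 2.9635696 m/s^2 = 2.9635696 / 0.01 = 296.35696 Gal ≈ 296.4 Gal (4 s.f.). Final answer: 296.4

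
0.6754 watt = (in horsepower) 0.0009057. Check: 0.6754 watt = 0.6754 W. 1 horsepower = 745.69987 W, so 0.6754 W = 0.6754 / 745.69987 = 0.00090572632 horsepower ≈ 0.0009057 horsepower (4 s.f.).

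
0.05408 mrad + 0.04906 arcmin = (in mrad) 1 mrad = 0.001 rad, so 0.05408 mrad = 0.05408 * 0.001 = 5.408e-05 rad. 1 arcmin = 0.00029088821 rad, so 0.04906 arcmin = 0.04906 * 0.00029088821 = 1.4270976e-05 rad. Sum: 5.408e-05 + 1.4270976e-05 = 6.8350976e-05 rad. 1 mrad = 0.001 rad, so 6.8350976e-05 rad = 6.8350976e-05 / 0.001 = 0.068350976 mrad ≈ 0.06835 mrad (4 s.f.). Final answer: 0.06835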